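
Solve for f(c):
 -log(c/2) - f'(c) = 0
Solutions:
 f(c) = C1 - c*log(c) + c*log(2) + c


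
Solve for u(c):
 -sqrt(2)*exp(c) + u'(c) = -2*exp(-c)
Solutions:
 u(c) = C1 + sqrt(2)*exp(c) + 2*exp(-c)


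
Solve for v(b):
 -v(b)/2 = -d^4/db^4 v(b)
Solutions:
 v(b) = C1*exp(-2^(3/4)*b/2) + C2*exp(2^(3/4)*b/2) + C3*sin(2^(3/4)*b/2) + C4*cos(2^(3/4)*b/2)


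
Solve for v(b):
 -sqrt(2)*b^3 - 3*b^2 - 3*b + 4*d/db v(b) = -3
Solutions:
 v(b) = C1 + sqrt(2)*b^4/16 + b^3/4 + 3*b^2/8 - 3*b/4


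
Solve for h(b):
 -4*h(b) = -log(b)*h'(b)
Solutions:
 h(b) = C1*exp(4*li(b))


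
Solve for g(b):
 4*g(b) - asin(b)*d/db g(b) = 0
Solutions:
 g(b) = C1*exp(4*Integral(1/asin(b), b))


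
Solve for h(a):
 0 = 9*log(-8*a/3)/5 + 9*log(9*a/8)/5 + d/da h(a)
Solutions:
 h(a) = C1 - 18*a*log(a)/5 + 9*a*(-log(3) + 2 - I*pi)/5


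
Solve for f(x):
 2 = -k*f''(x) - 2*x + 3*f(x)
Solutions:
 f(x) = C1*exp(-sqrt(3)*x*sqrt(1/k)) + C2*exp(sqrt(3)*x*sqrt(1/k)) + 2*x/3 + 2/3


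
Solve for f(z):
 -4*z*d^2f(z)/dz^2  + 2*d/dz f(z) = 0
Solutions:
 f(z) = C1 + C2*z^(3/2)


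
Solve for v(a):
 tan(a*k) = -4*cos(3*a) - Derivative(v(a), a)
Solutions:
 v(a) = C1 - Piecewise((-log(cos(a*k))/k, Ne(k, 0)), (0, True)) - 4*sin(3*a)/3


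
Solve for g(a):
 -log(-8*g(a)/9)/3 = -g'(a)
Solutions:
 -3*Integral(1/(log(-_y) - 2*log(3) + 3*log(2)), (_y, g(a))) = C1 - a


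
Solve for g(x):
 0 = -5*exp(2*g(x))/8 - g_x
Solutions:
 g(x) = log(-sqrt(1/(C1 + 5*x))) + log(2)
 g(x) = log(1/(C1 + 5*x))/2 + log(2)


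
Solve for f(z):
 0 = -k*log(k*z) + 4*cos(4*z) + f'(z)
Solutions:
 f(z) = C1 + k*z*(log(k*z) - 1) - sin(4*z)


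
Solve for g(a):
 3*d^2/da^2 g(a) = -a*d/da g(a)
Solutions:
 g(a) = C1 + C2*erf(sqrt(6)*a/6)


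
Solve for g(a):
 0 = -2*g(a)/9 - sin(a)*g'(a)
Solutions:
 g(a) = C1*(cos(a) + 1)^(1/9)/(cos(a) - 1)^(1/9)


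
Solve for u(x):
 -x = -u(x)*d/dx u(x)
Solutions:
 u(x) = -sqrt(C1 + x^2)
 u(x) = sqrt(C1 + x^2)


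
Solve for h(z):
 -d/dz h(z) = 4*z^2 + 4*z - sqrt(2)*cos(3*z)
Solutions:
 h(z) = C1 - 4*z^3/3 - 2*z^2 + sqrt(2)*sin(3*z)/3


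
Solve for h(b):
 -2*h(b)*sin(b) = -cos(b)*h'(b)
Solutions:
 h(b) = C1/cos(b)^2


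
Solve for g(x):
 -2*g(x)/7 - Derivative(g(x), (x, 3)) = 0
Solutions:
 g(x) = C3*exp(-2^(1/3)*7^(2/3)*x/7) + (C1*sin(2^(1/3)*sqrt(3)*7^(2/3)*x/14) + C2*cos(2^(1/3)*sqrt(3)*7^(2/3)*x/14))*exp(2^(1/3)*7^(2/3)*x/14)


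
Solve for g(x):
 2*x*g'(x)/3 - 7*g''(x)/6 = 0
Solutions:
 g(x) = C1 + C2*erfi(sqrt(14)*x/7)


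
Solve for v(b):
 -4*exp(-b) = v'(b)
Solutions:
 v(b) = C1 + 4*exp(-b)


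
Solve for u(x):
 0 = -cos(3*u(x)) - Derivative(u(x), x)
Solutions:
 u(x) = -asin((C1 + exp(6*x))/(C1 - exp(6*x)))/3 + pi/3
 u(x) = asin((C1 + exp(6*x))/(C1 - exp(6*x)))/3


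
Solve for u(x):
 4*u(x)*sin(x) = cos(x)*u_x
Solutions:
 u(x) = C1/cos(x)^4


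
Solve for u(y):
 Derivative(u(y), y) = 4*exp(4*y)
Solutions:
 u(y) = C1 + exp(4*y)


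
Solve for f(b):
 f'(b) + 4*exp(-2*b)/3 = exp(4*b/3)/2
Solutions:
 f(b) = C1 + 3*exp(4*b/3)/8 + 2*exp(-2*b)/3


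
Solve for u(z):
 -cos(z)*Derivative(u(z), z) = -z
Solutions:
 u(z) = C1 + Integral(z/cos(z), z)


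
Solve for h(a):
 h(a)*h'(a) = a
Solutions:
 h(a) = -sqrt(C1 + a^2)
 h(a) = sqrt(C1 + a^2)


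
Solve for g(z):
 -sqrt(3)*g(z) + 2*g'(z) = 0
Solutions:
 g(z) = C1*exp(sqrt(3)*z/2)


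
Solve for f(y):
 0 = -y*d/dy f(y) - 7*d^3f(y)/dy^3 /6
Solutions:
 f(y) = C1 + Integral(C2*airyai(-6^(1/3)*7^(2/3)*y/7) + C3*airybi(-6^(1/3)*7^(2/3)*y/7), y)


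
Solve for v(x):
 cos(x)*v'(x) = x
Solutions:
 v(x) = C1 + Integral(x/cos(x), x)


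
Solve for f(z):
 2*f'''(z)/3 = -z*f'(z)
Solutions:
 f(z) = C1 + Integral(C2*airyai(-2^(2/3)*3^(1/3)*z/2) + C3*airybi(-2^(2/3)*3^(1/3)*z/2), z)


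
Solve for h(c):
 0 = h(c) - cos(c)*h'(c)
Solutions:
 h(c) = C1*sqrt(sin(c) + 1)/sqrt(sin(c) - 1)


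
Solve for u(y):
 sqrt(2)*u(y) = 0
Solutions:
 u(y) = 0


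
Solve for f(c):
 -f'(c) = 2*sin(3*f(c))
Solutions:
 f(c) = -acos((-C1 - exp(12*c))/(C1 - exp(12*c)))/3 + 2*pi/3
 f(c) = acos((-C1 - exp(12*c))/(C1 - exp(12*c)))/3


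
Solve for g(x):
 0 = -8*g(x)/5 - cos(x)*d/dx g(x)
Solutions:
 g(x) = C1*(sin(x) - 1)^(4/5)/(sin(x) + 1)^(4/5)


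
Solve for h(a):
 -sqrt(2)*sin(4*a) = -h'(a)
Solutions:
 h(a) = C1 - sqrt(2)*cos(4*a)/4


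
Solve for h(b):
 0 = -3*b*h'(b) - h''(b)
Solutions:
 h(b) = C1 + C2*erf(sqrt(6)*b/2)


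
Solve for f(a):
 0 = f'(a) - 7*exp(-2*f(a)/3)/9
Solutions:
 f(a) = 3*log(-sqrt(C1 + 7*a)) - 6*log(3) + 3*log(6)/2
 f(a) = 3*log(C1 + 7*a)/2 - 6*log(3) + 3*log(6)/2


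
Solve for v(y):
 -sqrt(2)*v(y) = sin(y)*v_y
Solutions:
 v(y) = C1*(cos(y) + 1)^(sqrt(2)/2)/(cos(y) - 1)^(sqrt(2)/2)


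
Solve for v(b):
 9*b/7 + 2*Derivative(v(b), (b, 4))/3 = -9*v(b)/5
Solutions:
 v(b) = -5*b/7 + (C1*sin(15^(3/4)*2^(1/4)*b/10) + C2*cos(15^(3/4)*2^(1/4)*b/10))*exp(-15^(3/4)*2^(1/4)*b/10) + (C3*sin(15^(3/4)*2^(1/4)*b/10) + C4*cos(15^(3/4)*2^(1/4)*b/10))*exp(15^(3/4)*2^(1/4)*b/10)


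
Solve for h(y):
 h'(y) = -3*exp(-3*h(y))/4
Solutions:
 h(y) = log(C1 - 9*y/4)/3
 h(y) = log((-1 - sqrt(3)*I)*(C1 - 9*y/4)^(1/3)/2)
 h(y) = log((-1 + sqrt(3)*I)*(C1 - 9*y/4)^(1/3)/2)


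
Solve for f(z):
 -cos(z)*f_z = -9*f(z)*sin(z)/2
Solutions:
 f(z) = C1/cos(z)^(9/2)


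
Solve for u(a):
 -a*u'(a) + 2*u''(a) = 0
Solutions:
 u(a) = C1 + C2*erfi(a/2)


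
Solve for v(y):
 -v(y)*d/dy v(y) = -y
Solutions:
 v(y) = -sqrt(C1 + y^2)
 v(y) = sqrt(C1 + y^2)


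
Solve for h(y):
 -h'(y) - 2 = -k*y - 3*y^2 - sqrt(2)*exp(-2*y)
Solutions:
 h(y) = C1 + k*y^2/2 + y^3 - 2*y - sqrt(2)*exp(-2*y)/2


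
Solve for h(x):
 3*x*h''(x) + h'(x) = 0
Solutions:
 h(x) = C1 + C2*x^(2/3)


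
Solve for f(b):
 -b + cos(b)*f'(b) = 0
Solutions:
 f(b) = C1 + Integral(b/cos(b), b)


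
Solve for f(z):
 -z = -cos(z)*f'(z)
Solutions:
 f(z) = C1 + Integral(z/cos(z), z)


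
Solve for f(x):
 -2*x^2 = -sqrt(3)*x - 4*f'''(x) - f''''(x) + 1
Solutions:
 f(x) = C1 + C2*x + C3*x^2 + C4*exp(-4*x) + x^5/120 + x^4*(-sqrt(3) - 1)/96 + x^3*(sqrt(3) + 5)/96


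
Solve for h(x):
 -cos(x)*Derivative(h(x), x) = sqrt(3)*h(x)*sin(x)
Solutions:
 h(x) = C1*cos(x)^(sqrt(3))


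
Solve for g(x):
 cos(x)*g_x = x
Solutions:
 g(x) = C1 + Integral(x/cos(x), x)


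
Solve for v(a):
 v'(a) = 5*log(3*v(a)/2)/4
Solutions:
 4*Integral(1/(-log(_y) - log(3) + log(2)), (_y, v(a)))/5 = C1 - a


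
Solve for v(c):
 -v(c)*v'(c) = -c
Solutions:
 v(c) = -sqrt(C1 + c^2)
 v(c) = sqrt(C1 + c^2)


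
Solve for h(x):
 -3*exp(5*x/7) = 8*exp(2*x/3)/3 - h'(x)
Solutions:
 h(x) = C1 + 21*exp(5*x/7)/5 + 4*exp(2*x/3)


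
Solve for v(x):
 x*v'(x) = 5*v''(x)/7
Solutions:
 v(x) = C1 + C2*erfi(sqrt(70)*x/10)


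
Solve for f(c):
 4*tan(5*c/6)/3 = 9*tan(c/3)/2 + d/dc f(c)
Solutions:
 f(c) = C1 + 27*log(cos(c/3))/2 - 8*log(cos(5*c/6))/5


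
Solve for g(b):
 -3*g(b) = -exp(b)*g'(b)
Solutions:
 g(b) = C1*exp(-3*exp(-b))


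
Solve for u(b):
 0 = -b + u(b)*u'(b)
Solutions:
 u(b) = -sqrt(C1 + b^2)
 u(b) = sqrt(C1 + b^2)


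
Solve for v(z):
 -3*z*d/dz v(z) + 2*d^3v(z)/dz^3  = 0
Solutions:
 v(z) = C1 + Integral(C2*airyai(2^(2/3)*3^(1/3)*z/2) + C3*airybi(2^(2/3)*3^(1/3)*z/2), z)


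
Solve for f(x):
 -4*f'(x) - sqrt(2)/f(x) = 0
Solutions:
 f(x) = -sqrt(C1 - 2*sqrt(2)*x)/2
 f(x) = sqrt(C1 - 2*sqrt(2)*x)/2


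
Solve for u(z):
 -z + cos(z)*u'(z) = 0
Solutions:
 u(z) = C1 + Integral(z/cos(z), z)


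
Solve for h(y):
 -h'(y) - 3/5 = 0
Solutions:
 h(y) = C1 - 3*y/5


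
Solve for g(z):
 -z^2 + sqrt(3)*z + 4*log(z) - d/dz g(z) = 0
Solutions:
 g(z) = C1 - z^3/3 + sqrt(3)*z^2/2 + 4*z*log(z) - 4*z


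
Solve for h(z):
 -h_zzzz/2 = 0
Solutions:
 h(z) = C1 + C2*z + C3*z^2 + C4*z^3


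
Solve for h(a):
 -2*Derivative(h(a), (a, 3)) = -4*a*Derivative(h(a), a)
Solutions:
 h(a) = C1 + Integral(C2*airyai(2^(1/3)*a) + C3*airybi(2^(1/3)*a), a)


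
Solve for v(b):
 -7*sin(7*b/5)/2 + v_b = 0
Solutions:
 v(b) = C1 - 5*cos(7*b/5)/2


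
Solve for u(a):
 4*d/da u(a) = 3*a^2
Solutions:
 u(a) = C1 + a^3/4


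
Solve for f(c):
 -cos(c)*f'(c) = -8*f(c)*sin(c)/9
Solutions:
 f(c) = C1/cos(c)^(8/9)


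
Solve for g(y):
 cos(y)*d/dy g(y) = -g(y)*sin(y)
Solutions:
 g(y) = C1*cos(y)


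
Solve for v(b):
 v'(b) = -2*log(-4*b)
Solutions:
 v(b) = C1 - 2*b*log(-b) + 2*b*(1 - 2*log(2))


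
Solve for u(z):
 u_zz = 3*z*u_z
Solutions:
 u(z) = C1 + C2*erfi(sqrt(6)*z/2)


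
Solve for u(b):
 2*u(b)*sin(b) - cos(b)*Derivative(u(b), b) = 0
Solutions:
 u(b) = C1/cos(b)^2


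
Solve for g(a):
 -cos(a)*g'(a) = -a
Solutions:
 g(a) = C1 + Integral(a/cos(a), a)


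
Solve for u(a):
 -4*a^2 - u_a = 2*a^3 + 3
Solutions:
 u(a) = C1 - a^4/2 - 4*a^3/3 - 3*a


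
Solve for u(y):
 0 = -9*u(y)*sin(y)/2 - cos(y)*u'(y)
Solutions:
 u(y) = C1*cos(y)^(9/2)


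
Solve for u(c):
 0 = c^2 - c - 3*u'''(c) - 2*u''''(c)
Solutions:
 u(c) = C1 + C2*c + C3*c^2 + C4*exp(-3*c/2) + c^5/180 - 7*c^4/216 + 7*c^3/81


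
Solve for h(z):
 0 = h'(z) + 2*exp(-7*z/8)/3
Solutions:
 h(z) = C1 + 16*exp(-7*z/8)/21


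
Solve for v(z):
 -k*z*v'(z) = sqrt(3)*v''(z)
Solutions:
 v(z) = Piecewise((-sqrt(2)*3^(1/4)*sqrt(pi)*C1*erf(sqrt(2)*3^(3/4)*sqrt(k)*z/6)/(2*sqrt(k)) - C2, (k > 0) | (k < 0)), (-C1*z - C2, True))


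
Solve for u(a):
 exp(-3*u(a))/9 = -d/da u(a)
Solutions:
 u(a) = log(C1 - a/3)/3
 u(a) = log((-1 - sqrt(3)*I)*(C1 - a/3)^(1/3)/2)
 u(a) = log((-1 + sqrt(3)*I)*(C1 - a/3)^(1/3)/2)


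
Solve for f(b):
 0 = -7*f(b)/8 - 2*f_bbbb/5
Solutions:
 f(b) = (C1*sin(sqrt(2)*35^(1/4)*b/4) + C2*cos(sqrt(2)*35^(1/4)*b/4))*exp(-sqrt(2)*35^(1/4)*b/4) + (C3*sin(sqrt(2)*35^(1/4)*b/4) + C4*cos(sqrt(2)*35^(1/4)*b/4))*exp(sqrt(2)*35^(1/4)*b/4)


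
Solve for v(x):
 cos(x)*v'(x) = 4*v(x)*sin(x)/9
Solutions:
 v(x) = C1/cos(x)^(4/9)


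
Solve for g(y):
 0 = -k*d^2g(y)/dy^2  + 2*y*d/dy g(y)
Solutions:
 g(y) = C1 + C2*erf(y*sqrt(-1/k))/sqrt(-1/k)


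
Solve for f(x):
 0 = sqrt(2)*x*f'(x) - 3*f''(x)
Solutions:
 f(x) = C1 + C2*erfi(2^(3/4)*sqrt(3)*x/6)


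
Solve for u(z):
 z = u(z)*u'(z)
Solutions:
 u(z) = -sqrt(C1 + z^2)
 u(z) = sqrt(C1 + z^2)


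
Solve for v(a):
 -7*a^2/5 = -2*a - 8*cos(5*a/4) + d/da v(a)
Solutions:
 v(a) = C1 - 7*a^3/15 + a^2 + 32*sin(5*a/4)/5


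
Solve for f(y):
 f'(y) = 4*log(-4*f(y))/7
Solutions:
 -7*Integral(1/(log(-_y) + 2*log(2)), (_y, f(y)))/4 = C1 - y


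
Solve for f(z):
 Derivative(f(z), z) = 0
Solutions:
 f(z) = C1


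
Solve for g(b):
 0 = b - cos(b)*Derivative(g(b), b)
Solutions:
 g(b) = C1 + Integral(b/cos(b), b)


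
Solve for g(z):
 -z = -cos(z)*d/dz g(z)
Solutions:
 g(z) = C1 + Integral(z/cos(z), z)


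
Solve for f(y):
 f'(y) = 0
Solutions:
 f(y) = C1


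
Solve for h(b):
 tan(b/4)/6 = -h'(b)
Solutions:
 h(b) = C1 + 2*log(cos(b/4))/3


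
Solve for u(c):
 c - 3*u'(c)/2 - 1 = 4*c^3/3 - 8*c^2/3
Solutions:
 u(c) = C1 - 2*c^4/9 + 16*c^3/27 + c^2/3 - 2*c/3


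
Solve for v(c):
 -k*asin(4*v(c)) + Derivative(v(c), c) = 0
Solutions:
 Integral(1/asin(4*_y), (_y, v(c))) = C1 + c*k


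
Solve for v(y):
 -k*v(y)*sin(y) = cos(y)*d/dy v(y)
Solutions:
 v(y) = C1*exp(k*log(cos(y)))


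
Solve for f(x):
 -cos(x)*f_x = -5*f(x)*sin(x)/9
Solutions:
 f(x) = C1/cos(x)^(5/9)


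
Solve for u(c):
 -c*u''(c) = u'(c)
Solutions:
 u(c) = C1 + C2*log(c)


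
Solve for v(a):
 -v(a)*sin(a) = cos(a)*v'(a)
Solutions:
 v(a) = C1*cos(a)


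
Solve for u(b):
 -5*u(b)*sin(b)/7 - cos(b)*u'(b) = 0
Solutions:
 u(b) = C1*cos(b)^(5/7)


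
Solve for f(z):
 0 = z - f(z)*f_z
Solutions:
 f(z) = -sqrt(C1 + z^2)
 f(z) = sqrt(C1 + z^2)


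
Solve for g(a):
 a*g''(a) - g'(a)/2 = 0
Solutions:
 g(a) = C1 + C2*a^(3/2)


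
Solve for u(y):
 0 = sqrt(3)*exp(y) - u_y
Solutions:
 u(y) = C1 + sqrt(3)*exp(y)


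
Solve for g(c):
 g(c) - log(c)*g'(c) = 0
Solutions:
 g(c) = C1*exp(li(c))


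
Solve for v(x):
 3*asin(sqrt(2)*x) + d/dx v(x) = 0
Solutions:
 v(x) = C1 - 3*x*asin(sqrt(2)*x) - 3*sqrt(2)*sqrt(1 - 2*x^2)/2


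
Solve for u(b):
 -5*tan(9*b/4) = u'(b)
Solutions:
 u(b) = C1 + 20*log(cos(9*b/4))/9


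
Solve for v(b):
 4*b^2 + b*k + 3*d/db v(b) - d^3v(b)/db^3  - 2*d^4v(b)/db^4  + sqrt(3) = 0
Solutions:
 v(b) = C1 + C4*exp(b) - 4*b^3/9 - b^2*k/6 - 8*b/9 - sqrt(3)*b/3 + (C2*sin(sqrt(15)*b/4) + C3*cos(sqrt(15)*b/4))*exp(-3*b/4)


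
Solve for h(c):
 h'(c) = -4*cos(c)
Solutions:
 h(c) = C1 - 4*sin(c)


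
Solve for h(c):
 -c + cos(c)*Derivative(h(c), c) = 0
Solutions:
 h(c) = C1 + Integral(c/cos(c), c)


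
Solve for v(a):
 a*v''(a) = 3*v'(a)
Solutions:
 v(a) = C1 + C2*a^4


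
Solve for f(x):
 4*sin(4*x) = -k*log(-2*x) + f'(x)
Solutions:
 f(x) = C1 + k*x*(log(-x) - 1) + k*x*log(2) - cos(4*x)


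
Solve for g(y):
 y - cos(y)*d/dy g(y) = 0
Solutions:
 g(y) = C1 + Integral(y/cos(y), y)


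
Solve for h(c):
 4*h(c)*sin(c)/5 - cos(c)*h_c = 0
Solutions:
 h(c) = C1/cos(c)^(4/5)


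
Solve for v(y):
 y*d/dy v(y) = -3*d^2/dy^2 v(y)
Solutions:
 v(y) = C1 + C2*erf(sqrt(6)*y/6)


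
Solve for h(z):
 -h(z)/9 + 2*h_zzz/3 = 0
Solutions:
 h(z) = C3*exp(6^(2/3)*z/6) + (C1*sin(2^(2/3)*3^(1/6)*z/4) + C2*cos(2^(2/3)*3^(1/6)*z/4))*exp(-6^(2/3)*z/12)


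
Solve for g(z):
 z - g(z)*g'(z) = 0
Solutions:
 g(z) = -sqrt(C1 + z^2)
 g(z) = sqrt(C1 + z^2)


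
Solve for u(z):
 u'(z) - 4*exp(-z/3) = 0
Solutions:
 u(z) = C1 - 12*exp(-z/3)


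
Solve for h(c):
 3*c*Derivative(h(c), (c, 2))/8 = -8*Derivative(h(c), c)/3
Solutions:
 h(c) = C1 + C2/c^(55/9)


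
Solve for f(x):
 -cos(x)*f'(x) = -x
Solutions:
 f(x) = C1 + Integral(x/cos(x), x)


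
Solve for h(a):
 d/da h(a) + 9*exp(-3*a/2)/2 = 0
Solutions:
 h(a) = C1 + 3*exp(-3*a/2)


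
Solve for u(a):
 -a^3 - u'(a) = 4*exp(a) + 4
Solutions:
 u(a) = C1 - a^4/4 - 4*a - 4*exp(a)


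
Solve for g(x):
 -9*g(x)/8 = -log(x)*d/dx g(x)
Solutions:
 g(x) = C1*exp(9*li(x)/8)


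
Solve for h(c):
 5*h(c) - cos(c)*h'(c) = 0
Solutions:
 h(c) = C1*sqrt(sin(c) + 1)*(sin(c)^2 + 2*sin(c) + 1)/(sqrt(sin(c) - 1)*(sin(c)^2 - 2*sin(c) + 1))


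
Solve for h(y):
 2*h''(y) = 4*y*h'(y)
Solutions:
 h(y) = C1 + C2*erfi(y)


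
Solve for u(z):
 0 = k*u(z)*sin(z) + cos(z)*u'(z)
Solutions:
 u(z) = C1*exp(k*log(cos(z)))


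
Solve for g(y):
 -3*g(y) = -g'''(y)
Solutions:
 g(y) = C3*exp(3^(1/3)*y) + (C1*sin(3^(5/6)*y/2) + C2*cos(3^(5/6)*y/2))*exp(-3^(1/3)*y/2)


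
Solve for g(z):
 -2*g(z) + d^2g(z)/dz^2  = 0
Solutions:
 g(z) = C1*exp(-sqrt(2)*z) + C2*exp(sqrt(2)*z)


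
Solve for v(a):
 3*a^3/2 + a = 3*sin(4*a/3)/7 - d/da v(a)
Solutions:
 v(a) = C1 - 3*a^4/8 - a^2/2 - 9*cos(4*a/3)/28


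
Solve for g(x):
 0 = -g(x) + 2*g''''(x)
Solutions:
 g(x) = C1*exp(-2^(3/4)*x/2) + C2*exp(2^(3/4)*x/2) + C3*sin(2^(3/4)*x/2) + C4*cos(2^(3/4)*x/2)


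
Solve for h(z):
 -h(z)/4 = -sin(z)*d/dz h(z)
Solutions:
 h(z) = C1*(cos(z) - 1)^(1/8)/(cos(z) + 1)^(1/8)


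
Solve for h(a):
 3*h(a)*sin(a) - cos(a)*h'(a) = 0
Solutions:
 h(a) = C1/cos(a)^3


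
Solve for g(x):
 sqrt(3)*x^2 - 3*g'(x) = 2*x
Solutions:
 g(x) = C1 + sqrt(3)*x^3/9 - x^2/3


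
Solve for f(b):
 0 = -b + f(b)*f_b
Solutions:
 f(b) = -sqrt(C1 + b^2)
 f(b) = sqrt(C1 + b^2)


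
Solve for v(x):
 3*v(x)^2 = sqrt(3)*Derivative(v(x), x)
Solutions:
 v(x) = -1/(C1 + sqrt(3)*x)


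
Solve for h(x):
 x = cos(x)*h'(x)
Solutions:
 h(x) = C1 + Integral(x/cos(x), x)


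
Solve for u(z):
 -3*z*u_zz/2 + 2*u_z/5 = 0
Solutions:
 u(z) = C1 + C2*z^(19/15)


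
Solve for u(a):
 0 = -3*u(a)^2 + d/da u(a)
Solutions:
 u(a) = -1/(C1 + 3*a)


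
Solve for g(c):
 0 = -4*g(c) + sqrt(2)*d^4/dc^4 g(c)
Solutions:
 g(c) = C1*exp(-2^(3/8)*c) + C2*exp(2^(3/8)*c) + C3*sin(2^(3/8)*c) + C4*cos(2^(3/8)*c)


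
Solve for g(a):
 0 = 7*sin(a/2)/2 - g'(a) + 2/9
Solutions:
 g(a) = C1 + 2*a/9 - 7*cos(a/2)


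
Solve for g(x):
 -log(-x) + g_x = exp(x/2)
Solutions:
 g(x) = C1 + x*log(-x) - x + 2*exp(x/2)


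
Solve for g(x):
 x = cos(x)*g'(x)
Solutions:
 g(x) = C1 + Integral(x/cos(x), x)


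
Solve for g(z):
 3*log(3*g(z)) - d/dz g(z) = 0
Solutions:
 -Integral(1/(log(_y) + log(3)), (_y, g(z)))/3 = C1 - z


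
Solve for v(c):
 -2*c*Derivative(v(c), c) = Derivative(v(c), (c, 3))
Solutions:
 v(c) = C1 + Integral(C2*airyai(-2^(1/3)*c) + C3*airybi(-2^(1/3)*c), c)


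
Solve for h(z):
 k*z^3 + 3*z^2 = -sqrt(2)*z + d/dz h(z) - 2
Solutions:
 h(z) = C1 + k*z^4/4 + z^3 + sqrt(2)*z^2/2 + 2*z


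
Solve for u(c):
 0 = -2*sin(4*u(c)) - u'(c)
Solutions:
 u(c) = -acos((-C1 - exp(16*c))/(C1 - exp(16*c)))/4 + pi/2
 u(c) = acos((-C1 - exp(16*c))/(C1 - exp(16*c)))/4


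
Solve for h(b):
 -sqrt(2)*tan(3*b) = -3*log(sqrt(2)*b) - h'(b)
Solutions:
 h(b) = C1 - 3*b*log(b) - 3*b*log(2)/2 + 3*b - sqrt(2)*log(cos(3*b))/3


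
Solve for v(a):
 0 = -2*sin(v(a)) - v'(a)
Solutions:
 v(a) = -acos((-C1 - exp(4*a))/(C1 - exp(4*a))) + 2*pi
 v(a) = acos((-C1 - exp(4*a))/(C1 - exp(4*a)))


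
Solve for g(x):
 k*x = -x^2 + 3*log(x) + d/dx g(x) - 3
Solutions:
 g(x) = C1 + k*x^2/2 + x^3/3 - 3*x*log(x) + 6*x


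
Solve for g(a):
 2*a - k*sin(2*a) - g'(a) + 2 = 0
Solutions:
 g(a) = C1 + a^2 + 2*a + k*cos(2*a)/2


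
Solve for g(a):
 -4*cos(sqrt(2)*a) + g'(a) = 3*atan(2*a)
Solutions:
 g(a) = C1 + 3*a*atan(2*a) - 3*log(4*a^2 + 1)/4 + 2*sqrt(2)*sin(sqrt(2)*a)


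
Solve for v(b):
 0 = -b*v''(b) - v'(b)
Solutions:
 v(b) = C1 + C2*log(b)


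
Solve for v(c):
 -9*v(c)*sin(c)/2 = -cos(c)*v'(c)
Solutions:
 v(c) = C1/cos(c)^(9/2)


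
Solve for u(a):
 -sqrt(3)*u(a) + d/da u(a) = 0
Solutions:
 u(a) = C1*exp(sqrt(3)*a)


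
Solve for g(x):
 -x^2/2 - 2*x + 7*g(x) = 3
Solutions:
 g(x) = x^2/14 + 2*x/7 + 3/7


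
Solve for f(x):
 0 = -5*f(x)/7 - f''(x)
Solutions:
 f(x) = C1*sin(sqrt(35)*x/7) + C2*cos(sqrt(35)*x/7)


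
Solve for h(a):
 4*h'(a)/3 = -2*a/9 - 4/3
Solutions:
 h(a) = C1 - a^2/12 - a


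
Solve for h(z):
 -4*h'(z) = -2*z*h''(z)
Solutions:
 h(z) = C1 + C2*z^3


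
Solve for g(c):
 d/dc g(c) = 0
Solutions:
 g(c) = C1


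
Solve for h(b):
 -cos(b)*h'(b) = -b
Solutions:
 h(b) = C1 + Integral(b/cos(b), b)


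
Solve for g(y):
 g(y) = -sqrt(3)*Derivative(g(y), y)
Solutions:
 g(y) = C1*exp(-sqrt(3)*y/3)


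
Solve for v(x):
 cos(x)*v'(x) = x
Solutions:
 v(x) = C1 + Integral(x/cos(x), x)


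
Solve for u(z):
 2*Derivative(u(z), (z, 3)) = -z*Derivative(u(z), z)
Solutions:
 u(z) = C1 + Integral(C2*airyai(-2^(2/3)*z/2) + C3*airybi(-2^(2/3)*z/2), z)


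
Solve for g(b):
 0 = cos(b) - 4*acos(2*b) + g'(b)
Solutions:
 g(b) = C1 + 4*b*acos(2*b) - 2*sqrt(1 - 4*b^2) - sin(b)


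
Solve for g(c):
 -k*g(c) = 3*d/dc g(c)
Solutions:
 g(c) = C1*exp(-c*k/3)


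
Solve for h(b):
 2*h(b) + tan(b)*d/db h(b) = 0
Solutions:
 h(b) = C1/sin(b)^2


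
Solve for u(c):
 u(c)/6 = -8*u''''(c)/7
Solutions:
 u(c) = (C1*sin(sqrt(2)*3^(3/4)*7^(1/4)*c/12) + C2*cos(sqrt(2)*3^(3/4)*7^(1/4)*c/12))*exp(-sqrt(2)*3^(3/4)*7^(1/4)*c/12) + (C3*sin(sqrt(2)*3^(3/4)*7^(1/4)*c/12) + C4*cos(sqrt(2)*3^(3/4)*7^(1/4)*c/12))*exp(sqrt(2)*3^(3/4)*7^(1/4)*c/12)


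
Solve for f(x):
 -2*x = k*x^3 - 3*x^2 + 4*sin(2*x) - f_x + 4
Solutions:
 f(x) = C1 + k*x^4/4 - x^3 + x^2 + 4*x - 2*cos(2*x)


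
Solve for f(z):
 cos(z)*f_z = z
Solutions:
 f(z) = C1 + Integral(z/cos(z), z)


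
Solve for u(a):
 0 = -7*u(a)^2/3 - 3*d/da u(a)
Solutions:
 u(a) = 9/(C1 + 7*a)


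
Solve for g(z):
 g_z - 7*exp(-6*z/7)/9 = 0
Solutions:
 g(z) = C1 - 49*exp(-6*z/7)/54


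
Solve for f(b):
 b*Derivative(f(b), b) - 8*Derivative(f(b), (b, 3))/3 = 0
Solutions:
 f(b) = C1 + Integral(C2*airyai(3^(1/3)*b/2) + C3*airybi(3^(1/3)*b/2), b)


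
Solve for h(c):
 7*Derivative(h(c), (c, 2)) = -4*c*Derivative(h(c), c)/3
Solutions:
 h(c) = C1 + C2*erf(sqrt(42)*c/21)


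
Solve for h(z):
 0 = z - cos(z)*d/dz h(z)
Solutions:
 h(z) = C1 + Integral(z/cos(z), z)


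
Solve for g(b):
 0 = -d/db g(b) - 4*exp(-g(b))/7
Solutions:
 g(b) = log(C1 - 4*b/7)


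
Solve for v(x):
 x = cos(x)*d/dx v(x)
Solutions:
 v(x) = C1 + Integral(x/cos(x), x)


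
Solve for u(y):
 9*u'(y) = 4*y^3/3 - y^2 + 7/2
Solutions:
 u(y) = C1 + y^4/27 - y^3/27 + 7*y/18


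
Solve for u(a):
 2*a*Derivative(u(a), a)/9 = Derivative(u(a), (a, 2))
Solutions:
 u(a) = C1 + C2*erfi(a/3)


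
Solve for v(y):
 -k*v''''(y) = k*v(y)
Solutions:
 v(y) = (C1*sin(sqrt(2)*y/2) + C2*cos(sqrt(2)*y/2))*exp(-sqrt(2)*y/2) + (C3*sin(sqrt(2)*y/2) + C4*cos(sqrt(2)*y/2))*exp(sqrt(2)*y/2)


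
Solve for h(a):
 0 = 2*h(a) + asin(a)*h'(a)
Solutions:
 h(a) = C1*exp(-2*Integral(1/asin(a), a))


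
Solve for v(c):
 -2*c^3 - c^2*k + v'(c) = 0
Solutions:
 v(c) = C1 + c^4/2 + c^3*k/3


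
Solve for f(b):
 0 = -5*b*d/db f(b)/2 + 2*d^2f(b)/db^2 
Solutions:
 f(b) = C1 + C2*erfi(sqrt(10)*b/4)


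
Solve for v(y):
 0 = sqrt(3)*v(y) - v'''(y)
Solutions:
 v(y) = C3*exp(3^(1/6)*y) + (C1*sin(3^(2/3)*y/2) + C2*cos(3^(2/3)*y/2))*exp(-3^(1/6)*y/2)


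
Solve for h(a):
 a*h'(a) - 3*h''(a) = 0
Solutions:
 h(a) = C1 + C2*erfi(sqrt(6)*a/6)


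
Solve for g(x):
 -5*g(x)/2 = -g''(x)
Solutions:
 g(x) = C1*exp(-sqrt(10)*x/2) + C2*exp(sqrt(10)*x/2)


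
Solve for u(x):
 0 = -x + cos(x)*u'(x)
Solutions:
 u(x) = C1 + Integral(x/cos(x), x)


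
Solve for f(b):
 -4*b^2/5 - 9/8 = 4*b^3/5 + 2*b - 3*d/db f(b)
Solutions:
 f(b) = C1 + b^4/15 + 4*b^3/45 + b^2/3 + 3*b/8


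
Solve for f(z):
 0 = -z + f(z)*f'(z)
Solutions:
 f(z) = -sqrt(C1 + z^2)
 f(z) = sqrt(C1 + z^2)


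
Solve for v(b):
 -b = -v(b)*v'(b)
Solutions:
 v(b) = -sqrt(C1 + b^2)
 v(b) = sqrt(C1 + b^2)


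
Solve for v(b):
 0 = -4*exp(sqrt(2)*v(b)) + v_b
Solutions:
 v(b) = sqrt(2)*(2*log(-1/(C1 + 4*b)) - log(2))/4


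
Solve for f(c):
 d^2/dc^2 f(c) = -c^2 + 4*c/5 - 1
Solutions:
 f(c) = C1 + C2*c - c^4/12 + 2*c^3/15 - c^2/2


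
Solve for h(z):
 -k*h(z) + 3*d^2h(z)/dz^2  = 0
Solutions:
 h(z) = C1*exp(-sqrt(3)*sqrt(k)*z/3) + C2*exp(sqrt(3)*sqrt(k)*z/3)


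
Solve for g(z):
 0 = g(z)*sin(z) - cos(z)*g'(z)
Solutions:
 g(z) = C1/cos(z)


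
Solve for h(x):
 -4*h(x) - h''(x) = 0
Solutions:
 h(x) = C1*sin(2*x) + C2*cos(2*x)


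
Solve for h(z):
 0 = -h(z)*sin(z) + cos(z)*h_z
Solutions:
 h(z) = C1/cos(z)


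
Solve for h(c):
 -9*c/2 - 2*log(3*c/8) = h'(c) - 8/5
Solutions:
 h(c) = C1 - 9*c^2/4 - 2*c*log(c) - 2*c*log(3) + 18*c/5 + 6*c*log(2)


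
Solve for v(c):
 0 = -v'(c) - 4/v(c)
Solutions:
 v(c) = -sqrt(C1 - 8*c)
 v(c) = sqrt(C1 - 8*c)


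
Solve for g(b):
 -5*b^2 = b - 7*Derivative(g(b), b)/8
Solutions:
 g(b) = C1 + 40*b^3/21 + 4*b^2/7


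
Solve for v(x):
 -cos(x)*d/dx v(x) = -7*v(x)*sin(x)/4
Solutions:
 v(x) = C1/cos(x)^(7/4)


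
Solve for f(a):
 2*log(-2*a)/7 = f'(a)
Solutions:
 f(a) = C1 + 2*a*log(-a)/7 + 2*a*(-1 + log(2))/7


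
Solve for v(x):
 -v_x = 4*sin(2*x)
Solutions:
 v(x) = C1 + 2*cos(2*x)


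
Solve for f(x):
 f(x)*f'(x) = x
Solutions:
 f(x) = -sqrt(C1 + x^2)
 f(x) = sqrt(C1 + x^2)


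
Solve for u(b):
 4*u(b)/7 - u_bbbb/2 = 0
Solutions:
 u(b) = C1*exp(-14^(3/4)*b/7) + C2*exp(14^(3/4)*b/7) + C3*sin(14^(3/4)*b/7) + C4*cos(14^(3/4)*b/7)


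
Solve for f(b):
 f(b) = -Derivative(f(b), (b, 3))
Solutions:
 f(b) = C3*exp(-b) + (C1*sin(sqrt(3)*b/2) + C2*cos(sqrt(3)*b/2))*exp(b/2)


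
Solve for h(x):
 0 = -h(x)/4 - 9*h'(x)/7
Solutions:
 h(x) = C1*exp(-7*x/36)


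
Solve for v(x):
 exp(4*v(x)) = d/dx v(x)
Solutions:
 v(x) = log(-(-1/(C1 + 4*x))^(1/4))
 v(x) = log(-1/(C1 + 4*x))/4
 v(x) = log(-I*(-1/(C1 + 4*x))^(1/4))
 v(x) = log(I*(-1/(C1 + 4*x))^(1/4))


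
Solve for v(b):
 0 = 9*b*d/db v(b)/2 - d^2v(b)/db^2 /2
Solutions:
 v(b) = C1 + C2*erfi(3*sqrt(2)*b/2)


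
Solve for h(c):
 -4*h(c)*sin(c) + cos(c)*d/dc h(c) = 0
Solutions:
 h(c) = C1/cos(c)^4


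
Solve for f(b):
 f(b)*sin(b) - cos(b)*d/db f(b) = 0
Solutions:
 f(b) = C1/cos(b)


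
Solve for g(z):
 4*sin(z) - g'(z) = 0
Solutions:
 g(z) = C1 - 4*cos(z)


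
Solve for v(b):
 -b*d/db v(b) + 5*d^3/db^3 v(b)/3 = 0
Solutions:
 v(b) = C1 + Integral(C2*airyai(3^(1/3)*5^(2/3)*b/5) + C3*airybi(3^(1/3)*5^(2/3)*b/5), b)


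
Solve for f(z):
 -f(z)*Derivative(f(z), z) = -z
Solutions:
 f(z) = -sqrt(C1 + z^2)
 f(z) = sqrt(C1 + z^2)


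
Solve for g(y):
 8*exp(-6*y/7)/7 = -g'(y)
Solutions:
 g(y) = C1 + 4*exp(-6*y/7)/3


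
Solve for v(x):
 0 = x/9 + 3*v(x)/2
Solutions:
 v(x) = -2*x/27


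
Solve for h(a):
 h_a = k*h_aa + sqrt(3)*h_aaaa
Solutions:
 h(a) = C1 + C2*exp(a*(-2*6^(1/3)*k/(sqrt(4*sqrt(3)*k^3 + 81) + 9)^(1/3) + 2^(2/3)*3^(1/6)*(sqrt(4*sqrt(3)*k^3 + 81) + 9)^(1/3))/6) + C3*exp(a*(-16*sqrt(3)*k/((-2^(2/3)*3^(1/6) + 6^(2/3)*I)*(sqrt(4*sqrt(3)*k^3 + 81) + 9)^(1/3)) - 2^(2/3)*3^(1/6)*(sqrt(4*sqrt(3)*k^3 + 81) + 9)^(1/3) + 6^(2/3)*I*(sqrt(4*sqrt(3)*k^3 + 81) + 9)^(1/3))/12) + C4*exp(a*(16*sqrt(3)*k/((2^(2/3)*3^(1/6) + 6^(2/3)*I)*(sqrt(4*sqrt(3)*k^3 + 81) + 9)^(1/3)) - 2^(2/3)*3^(1/6)*(sqrt(4*sqrt(3)*k^3 + 81) + 9)^(1/3) - 6^(2/3)*I*(sqrt(4*sqrt(3)*k^3 + 81) + 9)^(1/3))/12)


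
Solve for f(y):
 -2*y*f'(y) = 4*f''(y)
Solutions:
 f(y) = C1 + C2*erf(y/2)


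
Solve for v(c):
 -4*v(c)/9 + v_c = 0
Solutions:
 v(c) = C1*exp(4*c/9)


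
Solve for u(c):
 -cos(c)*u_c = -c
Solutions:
 u(c) = C1 + Integral(c/cos(c), c)


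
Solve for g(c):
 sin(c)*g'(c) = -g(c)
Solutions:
 g(c) = C1*sqrt(cos(c) + 1)/sqrt(cos(c) - 1)


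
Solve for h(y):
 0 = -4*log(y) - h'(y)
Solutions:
 h(y) = C1 - 4*y*log(y) + 4*y


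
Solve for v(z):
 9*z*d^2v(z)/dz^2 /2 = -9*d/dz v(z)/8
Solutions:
 v(z) = C1 + C2*z^(3/4)


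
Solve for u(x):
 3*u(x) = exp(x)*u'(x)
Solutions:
 u(x) = C1*exp(-3*exp(-x))


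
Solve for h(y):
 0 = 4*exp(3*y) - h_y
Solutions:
 h(y) = C1 + 4*exp(3*y)/3


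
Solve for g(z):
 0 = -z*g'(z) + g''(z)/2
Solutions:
 g(z) = C1 + C2*erfi(z)


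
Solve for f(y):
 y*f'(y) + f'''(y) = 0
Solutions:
 f(y) = C1 + Integral(C2*airyai(-y) + C3*airybi(-y), y)


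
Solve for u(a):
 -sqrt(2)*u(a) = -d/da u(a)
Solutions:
 u(a) = C1*exp(sqrt(2)*a)


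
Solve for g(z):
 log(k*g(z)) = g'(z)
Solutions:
 li(k*g(z))/k = C1 + z


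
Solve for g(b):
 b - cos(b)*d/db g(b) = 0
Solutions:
 g(b) = C1 + Integral(b/cos(b), b)


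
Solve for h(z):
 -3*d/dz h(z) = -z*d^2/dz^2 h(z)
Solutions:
 h(z) = C1 + C2*z^4


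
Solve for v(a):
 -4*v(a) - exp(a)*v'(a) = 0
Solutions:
 v(a) = C1*exp(4*exp(-a))


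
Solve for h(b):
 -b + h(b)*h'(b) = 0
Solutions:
 h(b) = -sqrt(C1 + b^2)
 h(b) = sqrt(C1 + b^2)


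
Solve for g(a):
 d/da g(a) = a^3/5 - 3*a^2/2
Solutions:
 g(a) = C1 + a^4/20 - a^3/2


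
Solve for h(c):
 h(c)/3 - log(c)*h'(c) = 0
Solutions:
 h(c) = C1*exp(li(c)/3)


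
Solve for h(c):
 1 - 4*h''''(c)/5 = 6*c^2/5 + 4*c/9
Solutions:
 h(c) = C1 + C2*c + C3*c^2 + C4*c^3 - c^6/240 - c^5/216 + 5*c^4/96


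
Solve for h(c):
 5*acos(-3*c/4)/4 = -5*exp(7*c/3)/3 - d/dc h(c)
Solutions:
 h(c) = C1 - 5*c*acos(-3*c/4)/4 - 5*sqrt(16 - 9*c^2)/12 - 5*exp(7*c/3)/7


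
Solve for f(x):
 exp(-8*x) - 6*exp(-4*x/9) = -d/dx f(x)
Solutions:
 f(x) = C1 + exp(-8*x)/8 - 27*exp(-4*x/9)/2


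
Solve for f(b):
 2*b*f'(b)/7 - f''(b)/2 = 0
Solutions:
 f(b) = C1 + C2*erfi(sqrt(14)*b/7)


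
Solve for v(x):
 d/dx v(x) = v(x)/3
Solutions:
 v(x) = C1*exp(x/3)


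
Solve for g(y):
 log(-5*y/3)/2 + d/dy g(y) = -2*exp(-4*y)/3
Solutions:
 g(y) = C1 - y*log(-y)/2 + y*(-log(5) + 1 + log(3))/2 + exp(-4*y)/6


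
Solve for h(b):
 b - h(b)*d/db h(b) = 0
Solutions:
 h(b) = -sqrt(C1 + b^2)
 h(b) = sqrt(C1 + b^2)


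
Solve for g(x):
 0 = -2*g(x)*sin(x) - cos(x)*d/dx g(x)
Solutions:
 g(x) = C1*cos(x)^2


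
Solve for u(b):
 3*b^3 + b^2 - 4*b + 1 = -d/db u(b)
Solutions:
 u(b) = C1 - 3*b^4/4 - b^3/3 + 2*b^2 - b


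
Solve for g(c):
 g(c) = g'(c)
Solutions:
 g(c) = C1*exp(c)


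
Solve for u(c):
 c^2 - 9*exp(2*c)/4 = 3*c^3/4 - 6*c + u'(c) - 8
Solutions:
 u(c) = C1 - 3*c^4/16 + c^3/3 + 3*c^2 + 8*c - 9*exp(2*c)/8


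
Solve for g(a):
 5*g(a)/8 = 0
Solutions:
 g(a) = 0


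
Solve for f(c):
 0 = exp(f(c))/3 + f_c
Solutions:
 f(c) = log(1/(C1 + c)) + log(3)


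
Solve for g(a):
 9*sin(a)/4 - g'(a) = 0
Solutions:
 g(a) = C1 - 9*cos(a)/4


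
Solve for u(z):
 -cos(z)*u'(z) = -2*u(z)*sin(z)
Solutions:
 u(z) = C1/cos(z)^2


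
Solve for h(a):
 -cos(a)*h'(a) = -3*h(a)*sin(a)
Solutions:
 h(a) = C1/cos(a)^3


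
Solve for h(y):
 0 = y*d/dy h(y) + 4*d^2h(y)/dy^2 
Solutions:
 h(y) = C1 + C2*erf(sqrt(2)*y/4)


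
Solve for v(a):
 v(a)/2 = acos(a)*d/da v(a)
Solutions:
 v(a) = C1*exp(Integral(1/acos(a), a)/2)


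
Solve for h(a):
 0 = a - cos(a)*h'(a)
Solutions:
 h(a) = C1 + Integral(a/cos(a), a)


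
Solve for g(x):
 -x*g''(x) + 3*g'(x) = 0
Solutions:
 g(x) = C1 + C2*x^4


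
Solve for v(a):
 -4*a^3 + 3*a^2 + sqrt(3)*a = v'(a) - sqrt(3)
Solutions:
 v(a) = C1 - a^4 + a^3 + sqrt(3)*a^2/2 + sqrt(3)*a


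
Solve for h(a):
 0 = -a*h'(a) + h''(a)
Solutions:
 h(a) = C1 + C2*erfi(sqrt(2)*a/2)


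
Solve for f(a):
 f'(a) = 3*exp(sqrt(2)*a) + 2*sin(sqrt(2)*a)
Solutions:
 f(a) = C1 + 3*sqrt(2)*exp(sqrt(2)*a)/2 - sqrt(2)*cos(sqrt(2)*a)


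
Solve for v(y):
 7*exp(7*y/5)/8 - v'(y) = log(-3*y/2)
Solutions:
 v(y) = C1 - y*log(-y) + y*(-log(3) + log(2) + 1) + 5*exp(7*y/5)/8


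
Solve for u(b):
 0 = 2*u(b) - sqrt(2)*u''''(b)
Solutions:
 u(b) = C1*exp(-2^(1/8)*b) + C2*exp(2^(1/8)*b) + C3*sin(2^(1/8)*b) + C4*cos(2^(1/8)*b)


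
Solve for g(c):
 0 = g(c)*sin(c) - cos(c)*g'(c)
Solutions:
 g(c) = C1/cos(c)


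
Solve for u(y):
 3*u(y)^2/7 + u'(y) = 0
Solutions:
 u(y) = 7/(C1 + 3*y)


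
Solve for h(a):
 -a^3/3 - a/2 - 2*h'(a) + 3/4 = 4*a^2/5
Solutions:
 h(a) = C1 - a^4/24 - 2*a^3/15 - a^2/8 + 3*a/8


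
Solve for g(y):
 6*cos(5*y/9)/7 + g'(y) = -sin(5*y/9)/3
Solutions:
 g(y) = C1 - 54*sin(5*y/9)/35 + 3*cos(5*y/9)/5


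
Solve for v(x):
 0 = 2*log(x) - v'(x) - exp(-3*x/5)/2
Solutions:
 v(x) = C1 + 2*x*log(x) - 2*x + 5*exp(-3*x/5)/6


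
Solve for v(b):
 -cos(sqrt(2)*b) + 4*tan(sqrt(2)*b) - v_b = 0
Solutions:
 v(b) = C1 - 2*sqrt(2)*log(cos(sqrt(2)*b)) - sqrt(2)*sin(sqrt(2)*b)/2


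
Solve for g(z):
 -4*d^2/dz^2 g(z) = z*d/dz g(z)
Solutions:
 g(z) = C1 + C2*erf(sqrt(2)*z/4)


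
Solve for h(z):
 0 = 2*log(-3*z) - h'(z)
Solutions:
 h(z) = C1 + 2*z*log(-z) + 2*z*(-1 + log(3))


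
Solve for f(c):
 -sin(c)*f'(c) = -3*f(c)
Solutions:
 f(c) = C1*(cos(c) - 1)^(3/2)/(cos(c) + 1)^(3/2)


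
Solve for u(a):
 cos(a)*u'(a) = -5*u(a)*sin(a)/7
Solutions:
 u(a) = C1*cos(a)^(5/7)


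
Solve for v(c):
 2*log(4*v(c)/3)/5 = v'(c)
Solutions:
 -5*Integral(1/(log(_y) - log(3) + 2*log(2)), (_y, v(c)))/2 = C1 - c


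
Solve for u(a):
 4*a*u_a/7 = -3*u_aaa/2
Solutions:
 u(a) = C1 + Integral(C2*airyai(-2*21^(2/3)*a/21) + C3*airybi(-2*21^(2/3)*a/21), a)


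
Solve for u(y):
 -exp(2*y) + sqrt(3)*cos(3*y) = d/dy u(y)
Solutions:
 u(y) = C1 - exp(2*y)/2 + sqrt(3)*sin(3*y)/3


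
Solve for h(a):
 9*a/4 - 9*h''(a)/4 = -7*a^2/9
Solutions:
 h(a) = C1 + C2*a + 7*a^4/243 + a^3/6


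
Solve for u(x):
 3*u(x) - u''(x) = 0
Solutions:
 u(x) = C1*exp(-sqrt(3)*x) + C2*exp(sqrt(3)*x)


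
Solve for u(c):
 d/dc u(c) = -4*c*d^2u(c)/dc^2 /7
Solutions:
 u(c) = C1 + C2/c^(3/4)


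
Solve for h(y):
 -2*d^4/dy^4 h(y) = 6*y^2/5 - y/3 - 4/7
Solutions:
 h(y) = C1 + C2*y + C3*y^2 + C4*y^3 - y^6/600 + y^5/720 + y^4/84


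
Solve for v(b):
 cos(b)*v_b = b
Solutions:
 v(b) = C1 + Integral(b/cos(b), b)


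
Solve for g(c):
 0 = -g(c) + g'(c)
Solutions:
 g(c) = C1*exp(c)


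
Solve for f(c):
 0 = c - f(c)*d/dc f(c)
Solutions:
 f(c) = -sqrt(C1 + c^2)
 f(c) = sqrt(C1 + c^2)


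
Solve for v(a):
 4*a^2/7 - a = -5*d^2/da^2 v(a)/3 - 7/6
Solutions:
 v(a) = C1 + C2*a - a^4/35 + a^3/10 - 7*a^2/20


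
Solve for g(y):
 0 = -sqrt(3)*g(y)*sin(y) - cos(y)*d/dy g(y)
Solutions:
 g(y) = C1*cos(y)^(sqrt(3))


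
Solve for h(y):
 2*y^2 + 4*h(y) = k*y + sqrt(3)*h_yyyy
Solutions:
 h(y) = C1*exp(-sqrt(2)*3^(7/8)*y/3) + C2*exp(sqrt(2)*3^(7/8)*y/3) + C3*sin(sqrt(2)*3^(7/8)*y/3) + C4*cos(sqrt(2)*3^(7/8)*y/3) + k*y/4 - y^2/2


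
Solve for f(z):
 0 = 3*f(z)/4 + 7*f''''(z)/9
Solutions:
 f(z) = (C1*sin(21^(3/4)*z/14) + C2*cos(21^(3/4)*z/14))*exp(-21^(3/4)*z/14) + (C3*sin(21^(3/4)*z/14) + C4*cos(21^(3/4)*z/14))*exp(21^(3/4)*z/14)


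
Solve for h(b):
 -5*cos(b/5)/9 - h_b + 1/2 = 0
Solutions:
 h(b) = C1 + b/2 - 25*sin(b/5)/9


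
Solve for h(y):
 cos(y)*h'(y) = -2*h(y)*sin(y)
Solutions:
 h(y) = C1*cos(y)^2


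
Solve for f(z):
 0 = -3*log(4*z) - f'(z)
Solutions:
 f(z) = C1 - 3*z*log(z) - z*log(64) + 3*z


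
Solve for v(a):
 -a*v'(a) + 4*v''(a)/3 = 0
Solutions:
 v(a) = C1 + C2*erfi(sqrt(6)*a/4)


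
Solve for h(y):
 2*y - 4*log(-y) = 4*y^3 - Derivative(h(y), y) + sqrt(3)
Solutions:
 h(y) = C1 + y^4 - y^2 + 4*y*log(-y) + y*(-4 + sqrt(3))


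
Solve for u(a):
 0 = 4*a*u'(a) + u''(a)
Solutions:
 u(a) = C1 + C2*erf(sqrt(2)*a)


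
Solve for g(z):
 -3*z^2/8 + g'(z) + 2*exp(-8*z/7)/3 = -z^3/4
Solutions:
 g(z) = C1 - z^4/16 + z^3/8 + 7*exp(-8*z/7)/12


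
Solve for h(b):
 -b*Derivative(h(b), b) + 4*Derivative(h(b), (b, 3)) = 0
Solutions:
 h(b) = C1 + Integral(C2*airyai(2^(1/3)*b/2) + C3*airybi(2^(1/3)*b/2), b)


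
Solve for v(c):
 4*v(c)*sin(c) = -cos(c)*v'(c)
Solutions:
 v(c) = C1*cos(c)^4


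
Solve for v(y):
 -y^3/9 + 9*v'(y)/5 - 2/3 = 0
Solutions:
 v(y) = C1 + 5*y^4/324 + 10*y/27


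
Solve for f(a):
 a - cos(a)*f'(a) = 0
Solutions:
 f(a) = C1 + Integral(a/cos(a), a)


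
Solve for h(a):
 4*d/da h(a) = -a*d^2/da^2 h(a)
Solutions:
 h(a) = C1 + C2/a^3


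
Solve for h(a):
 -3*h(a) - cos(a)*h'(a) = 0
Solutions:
 h(a) = C1*(sin(a) - 1)^(3/2)/(sin(a) + 1)^(3/2)


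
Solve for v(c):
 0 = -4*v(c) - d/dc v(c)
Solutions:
 v(c) = C1*exp(-4*c)


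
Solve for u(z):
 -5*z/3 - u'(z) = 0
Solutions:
 u(z) = C1 - 5*z^2/6


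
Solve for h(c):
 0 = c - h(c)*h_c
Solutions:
 h(c) = -sqrt(C1 + c^2)
 h(c) = sqrt(C1 + c^2)


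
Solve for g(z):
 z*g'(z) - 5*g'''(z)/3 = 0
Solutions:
 g(z) = C1 + Integral(C2*airyai(3^(1/3)*5^(2/3)*z/5) + C3*airybi(3^(1/3)*5^(2/3)*z/5), z)


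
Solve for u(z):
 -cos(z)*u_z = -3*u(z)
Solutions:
 u(z) = C1*(sin(z) + 1)^(3/2)/(sin(z) - 1)^(3/2)


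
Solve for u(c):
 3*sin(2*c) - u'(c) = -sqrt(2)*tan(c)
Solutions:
 u(c) = C1 - sqrt(2)*log(cos(c)) - 3*cos(2*c)/2


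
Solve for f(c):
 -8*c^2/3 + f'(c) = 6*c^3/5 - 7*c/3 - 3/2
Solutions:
 f(c) = C1 + 3*c^4/10 + 8*c^3/9 - 7*c^2/6 - 3*c/2


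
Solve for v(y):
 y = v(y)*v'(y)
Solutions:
 v(y) = -sqrt(C1 + y^2)
 v(y) = sqrt(C1 + y^2)


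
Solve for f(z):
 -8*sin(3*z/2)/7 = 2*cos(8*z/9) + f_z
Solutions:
 f(z) = C1 - 9*sin(8*z/9)/4 + 16*cos(3*z/2)/21


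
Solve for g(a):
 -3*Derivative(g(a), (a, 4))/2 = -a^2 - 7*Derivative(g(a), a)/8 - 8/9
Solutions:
 g(a) = C1 + C4*exp(126^(1/3)*a/6) - 8*a^3/21 - 64*a/63 + (C2*sin(14^(1/3)*3^(1/6)*a/4) + C3*cos(14^(1/3)*3^(1/6)*a/4))*exp(-126^(1/3)*a/12)


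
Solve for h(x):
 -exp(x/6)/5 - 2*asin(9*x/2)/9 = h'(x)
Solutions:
 h(x) = C1 - 2*x*asin(9*x/2)/9 - 2*sqrt(4 - 81*x^2)/81 - 6*exp(x/6)/5


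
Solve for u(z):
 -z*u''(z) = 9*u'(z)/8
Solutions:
 u(z) = C1 + C2/z^(1/8)


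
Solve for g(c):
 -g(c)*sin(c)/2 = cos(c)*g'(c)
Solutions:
 g(c) = C1*sqrt(cos(c))


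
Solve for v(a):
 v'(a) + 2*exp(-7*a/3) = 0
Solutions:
 v(a) = C1 + 6*exp(-7*a/3)/7


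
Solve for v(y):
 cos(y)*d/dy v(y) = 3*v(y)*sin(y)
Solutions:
 v(y) = C1/cos(y)^3


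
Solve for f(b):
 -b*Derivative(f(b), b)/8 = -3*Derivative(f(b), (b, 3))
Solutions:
 f(b) = C1 + Integral(C2*airyai(3^(2/3)*b/6) + C3*airybi(3^(2/3)*b/6), b)


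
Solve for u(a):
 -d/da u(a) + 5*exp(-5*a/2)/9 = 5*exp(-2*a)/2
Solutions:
 u(a) = C1 + 5*exp(-2*a)/4 - 2*exp(-5*a/2)/9


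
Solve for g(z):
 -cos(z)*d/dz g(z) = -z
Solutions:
 g(z) = C1 + Integral(z/cos(z), z)


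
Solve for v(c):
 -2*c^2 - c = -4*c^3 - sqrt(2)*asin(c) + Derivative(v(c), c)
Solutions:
 v(c) = C1 + c^4 - 2*c^3/3 - c^2/2 + sqrt(2)*(c*asin(c) + sqrt(1 - c^2))


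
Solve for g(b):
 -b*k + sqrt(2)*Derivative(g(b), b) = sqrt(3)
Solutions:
 g(b) = C1 + sqrt(2)*b^2*k/4 + sqrt(6)*b/2


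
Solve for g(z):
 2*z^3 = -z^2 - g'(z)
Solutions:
 g(z) = C1 - z^4/2 - z^3/3


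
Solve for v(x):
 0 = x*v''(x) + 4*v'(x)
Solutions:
 v(x) = C1 + C2/x^3


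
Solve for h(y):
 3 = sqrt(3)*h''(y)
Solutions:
 h(y) = C1 + C2*y + sqrt(3)*y^2/2


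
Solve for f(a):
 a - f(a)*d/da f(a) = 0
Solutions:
 f(a) = -sqrt(C1 + a^2)
 f(a) = sqrt(C1 + a^2)


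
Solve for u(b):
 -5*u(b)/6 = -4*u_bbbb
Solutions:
 u(b) = C1*exp(-270^(1/4)*b/6) + C2*exp(270^(1/4)*b/6) + C3*sin(270^(1/4)*b/6) + C4*cos(270^(1/4)*b/6)


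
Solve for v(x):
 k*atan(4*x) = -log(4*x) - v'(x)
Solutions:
 v(x) = C1 - k*(x*atan(4*x) - log(16*x^2 + 1)/8) - x*log(x) - 2*x*log(2) + x


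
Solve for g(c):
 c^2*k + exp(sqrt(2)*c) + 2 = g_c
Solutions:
 g(c) = C1 + c^3*k/3 + 2*c + sqrt(2)*exp(sqrt(2)*c)/2


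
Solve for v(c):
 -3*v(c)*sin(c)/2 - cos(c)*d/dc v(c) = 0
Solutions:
 v(c) = C1*cos(c)^(3/2)


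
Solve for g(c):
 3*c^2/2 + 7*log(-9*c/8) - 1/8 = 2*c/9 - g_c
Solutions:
 g(c) = C1 - c^3/2 + c^2/9 - 7*c*log(-c) + c*(-14*log(3) + 57/8 + 21*log(2))


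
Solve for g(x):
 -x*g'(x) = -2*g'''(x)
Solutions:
 g(x) = C1 + Integral(C2*airyai(2^(2/3)*x/2) + C3*airybi(2^(2/3)*x/2), x)


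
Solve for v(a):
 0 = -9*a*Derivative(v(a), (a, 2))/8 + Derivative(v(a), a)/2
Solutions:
 v(a) = C1 + C2*a^(13/9)


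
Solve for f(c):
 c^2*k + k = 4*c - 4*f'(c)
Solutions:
 f(c) = C1 - c^3*k/12 + c^2/2 - c*k/4


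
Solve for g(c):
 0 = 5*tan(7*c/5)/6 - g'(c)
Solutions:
 g(c) = C1 - 25*log(cos(7*c/5))/42


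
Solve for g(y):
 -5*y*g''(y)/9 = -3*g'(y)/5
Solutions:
 g(y) = C1 + C2*y^(52/25)


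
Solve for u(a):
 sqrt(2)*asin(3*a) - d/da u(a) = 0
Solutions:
 u(a) = C1 + sqrt(2)*(a*asin(3*a) + sqrt(1 - 9*a^2)/3)


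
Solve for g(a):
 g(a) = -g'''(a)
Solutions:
 g(a) = C3*exp(-a) + (C1*sin(sqrt(3)*a/2) + C2*cos(sqrt(3)*a/2))*exp(a/2)


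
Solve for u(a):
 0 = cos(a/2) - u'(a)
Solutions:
 u(a) = C1 + 2*sin(a/2)


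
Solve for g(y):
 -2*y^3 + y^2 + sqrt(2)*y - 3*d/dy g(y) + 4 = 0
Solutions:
 g(y) = C1 - y^4/6 + y^3/9 + sqrt(2)*y^2/6 + 4*y/3


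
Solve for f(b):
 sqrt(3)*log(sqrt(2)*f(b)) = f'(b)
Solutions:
 -2*sqrt(3)*Integral(1/(2*log(_y) + log(2)), (_y, f(b)))/3 = C1 - b
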